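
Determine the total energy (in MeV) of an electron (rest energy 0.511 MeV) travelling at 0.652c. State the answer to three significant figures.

0.674 MeV

With β = 0.652, γ = 1/√(1 − 0.652²) = 1/√0.574896 = 1.3189.
Total energy: E = γmc² = 1.3189 × 0.511 MeV = 0.674 MeV.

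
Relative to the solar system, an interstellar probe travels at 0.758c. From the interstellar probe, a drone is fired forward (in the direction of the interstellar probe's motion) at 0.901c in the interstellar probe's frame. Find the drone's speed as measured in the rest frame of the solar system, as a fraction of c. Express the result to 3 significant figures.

0.986c

Relativistic velocity addition: u = (u' + v)/(1 + u'v/c²), with u' = 0.901c and v = 0.758c.
Numerator: 0.901 + 0.758 = 1.659. Denominator: 1 + (0.901)(0.758) = 1.682958.
u = 1.659/1.682958 = 0.98576, so the speed is 0.986c.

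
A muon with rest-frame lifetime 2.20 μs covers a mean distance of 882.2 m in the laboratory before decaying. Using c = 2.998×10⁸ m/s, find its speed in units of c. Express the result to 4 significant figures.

Lab distance = (lab lifetime)·v = γτ·βc, so βγ = d/(cτ) = 882.2/(2.998×10⁸ × 2.200×10^-6) = 1.3376.
With βγ = 1.3376: γ² = 1 + (βγ)² = 2.78917, and β = (βγ)/γ = 1.3376/1.67008 = 0.8009.

0.8009c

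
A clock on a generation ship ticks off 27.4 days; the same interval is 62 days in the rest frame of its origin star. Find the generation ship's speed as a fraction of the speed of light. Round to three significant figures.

0.897c

γ = Δt/Δτ = 62/27.4 = 2.2628.
β = √(1 − 1/γ²) = √(1 − 0.195302) = √0.804698 = 0.897.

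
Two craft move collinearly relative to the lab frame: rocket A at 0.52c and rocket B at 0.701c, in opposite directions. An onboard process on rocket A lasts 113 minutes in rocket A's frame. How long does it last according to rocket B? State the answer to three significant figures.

253 minutes

The velocity of rocket A relative to rocket B is (0.52 + 0.701)c / (1 + 0.52×0.701) = 0.89482c; relative speed 0.89482c.
γ for this relative speed: γ = 1/√(1 − 0.800703) = 2.24.
The clock on rocket A records proper time, so rocket B measures Δt = γΔτ = 2.24 × 113 = 253 minutes.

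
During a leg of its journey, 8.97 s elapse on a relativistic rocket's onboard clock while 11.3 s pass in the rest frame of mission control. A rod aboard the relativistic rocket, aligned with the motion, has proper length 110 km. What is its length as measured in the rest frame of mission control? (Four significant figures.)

87.32 km

The time-dilation ratio gives γ = 11.3/8.97 = 1.25975.
L = L₀/γ = 110/1.25975 = 87.32 km.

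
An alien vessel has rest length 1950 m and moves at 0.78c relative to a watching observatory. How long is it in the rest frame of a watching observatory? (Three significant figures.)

With β = 0.78, γ = 1/√(1 − 0.78²) = 1/√0.3916 = 1.598.
Length contraction: L = L₀/γ = 1950/1.598 = 1220 m.

1220 m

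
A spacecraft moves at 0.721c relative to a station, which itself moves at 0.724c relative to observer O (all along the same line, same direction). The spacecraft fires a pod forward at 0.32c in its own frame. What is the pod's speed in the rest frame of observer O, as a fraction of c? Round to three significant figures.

Apply u = (u'+v)/(1+u'v) twice. Pod in the station frame: (0.32+0.721)/(1+0.32·0.721) = 1.041/1.23072 = 0.84585c.
That velocity, transformed to the rest frame of observer O: (0.84585+0.724)/(1+0.84585·0.724) = 1.56985/1.6123954 = 0.97361c.

0.974c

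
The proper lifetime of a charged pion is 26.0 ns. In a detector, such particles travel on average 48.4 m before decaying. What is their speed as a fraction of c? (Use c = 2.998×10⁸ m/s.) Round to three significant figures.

0.987c

Lab distance = (lab lifetime)·v = γτ·βc, so βγ = d/(cτ) = 48.40/(2.998×10⁸ × 2.600×10^-8) = 6.2093.
With βγ = 6.2093: γ² = 1 + (βγ)² = 39.5554, and β = (βγ)/γ = 6.2093/6.28931 = 0.987.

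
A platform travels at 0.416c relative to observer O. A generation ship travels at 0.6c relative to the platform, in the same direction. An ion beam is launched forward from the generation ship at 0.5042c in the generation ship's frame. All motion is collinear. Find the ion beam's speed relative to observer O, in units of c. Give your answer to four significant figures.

Apply u = (u'+v)/(1+u'v) twice. Ion beam in the platform frame: (0.5042+0.6)/(1+0.5042·0.6) = 1.1042/1.30252 = 0.84774c.
That velocity, transformed to the rest frame of observer O: (0.84774+0.416)/(1+0.84774·0.416) = 1.26374/1.35265984 = 0.93426c.

0.9343c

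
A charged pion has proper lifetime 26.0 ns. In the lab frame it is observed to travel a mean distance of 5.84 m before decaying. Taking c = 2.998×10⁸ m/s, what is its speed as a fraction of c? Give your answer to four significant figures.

0.5996c

Lab distance = (lab lifetime)·v = γτ·βc, so βγ = d/(cτ) = 5.840/(2.998×10⁸ × 2.600×10^-8) = 0.74922.
With βγ = 0.74922: γ² = 1 + (βγ)² = 1.561331, and β = (βγ)/γ = 0.74922/1.24953 = 0.5996.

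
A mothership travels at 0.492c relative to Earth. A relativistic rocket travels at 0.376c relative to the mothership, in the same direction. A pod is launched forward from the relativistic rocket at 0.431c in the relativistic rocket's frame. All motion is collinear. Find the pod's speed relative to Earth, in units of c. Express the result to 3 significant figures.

Apply u = (u'+v)/(1+u'v) twice. Pod in the mothership frame: (0.431+0.376)/(1+0.431·0.376) = 0.807/1.162056 = 0.69446c.
That velocity, transformed to the rest frame of Earth: (0.69446+0.492)/(1+0.69446·0.492) = 1.18646/1.34167432 = 0.88431c.

0.884c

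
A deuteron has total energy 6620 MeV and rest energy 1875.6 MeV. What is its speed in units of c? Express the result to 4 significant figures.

0.9590c

Total energy E = γmc² gives γ = 6620/1875.6 = 3.5295.
Hence β = √(1 − 1/γ²) = √(1 − 0.0802738) = √0.9197262 = 0.9590.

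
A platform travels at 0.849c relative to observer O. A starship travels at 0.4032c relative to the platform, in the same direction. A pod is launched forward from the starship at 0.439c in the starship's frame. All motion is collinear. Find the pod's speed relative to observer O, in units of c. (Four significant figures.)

0.9733c

Apply u = (u'+v)/(1+u'v) twice. Pod in the platform frame: (0.439+0.4032)/(1+0.439·0.4032) = 0.8422/1.1770048 = 0.71555c.
That velocity, transformed to the rest frame of observer O: (0.71555+0.849)/(1+0.71555·0.849) = 1.56455/1.60750195 = 0.97328c.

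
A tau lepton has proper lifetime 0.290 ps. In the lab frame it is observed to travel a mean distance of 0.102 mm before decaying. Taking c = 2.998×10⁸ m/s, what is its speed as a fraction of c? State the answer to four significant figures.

0.7610c

d = βγcτ ⇒ βγ = d/(cτ) = 1.020×10^-4 m / (8.6942×10^-5 m) = 1.1732.
β = (βγ)/√(1+(βγ)²) = 1.1732/√2.3764 = 0.7610.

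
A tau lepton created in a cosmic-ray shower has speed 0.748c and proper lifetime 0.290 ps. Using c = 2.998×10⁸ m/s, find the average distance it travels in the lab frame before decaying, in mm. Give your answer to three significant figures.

0.0980 mm

γ = 1/√(1 − β²) = 1/√(1 − 0.559504) = 1/√0.440496 = 1/0.663699 = 1.5067.
Lab-frame lifetime: Δt = γτ = 1.5067 × 0.290 ps = 0.43694 ps.
Distance: d = vΔt = 0.748 × 2.998×10⁸ m/s × 4.3694×10^-13 s = 9.80×10^-5 m = 0.0980 mm.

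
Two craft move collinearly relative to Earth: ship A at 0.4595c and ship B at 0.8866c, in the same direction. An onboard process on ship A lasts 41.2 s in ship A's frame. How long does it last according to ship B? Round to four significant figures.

59.43 s

The velocity of ship A relative to ship B is (0.4595 − 0.8866)c / (1 − 0.4595×0.8866) = −0.72071c; relative speed 0.72071c.
At |u| = 0.72071c, γ = (1 − 0.519423)^(−1/2) = 1.4425.
The clock on ship A records proper time, so ship B measures Δt = γΔτ = 1.4425 × 41.2 = 59.43 s.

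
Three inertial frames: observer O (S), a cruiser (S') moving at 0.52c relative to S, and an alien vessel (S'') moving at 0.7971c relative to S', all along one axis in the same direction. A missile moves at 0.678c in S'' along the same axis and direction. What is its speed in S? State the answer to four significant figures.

First combine the missile and alien vessel (S''→S'): u₁ = (0.678 + 0.7971)/(1 + 0.678×0.7971) = 1.4751/1.5404338 = 0.95759.
Then combine with the cruiser (S'→S): u = (0.95759 + 0.52)/(1 + 0.95759×0.52) = 1.47759/1.4979468 = 0.98641.

0.9864c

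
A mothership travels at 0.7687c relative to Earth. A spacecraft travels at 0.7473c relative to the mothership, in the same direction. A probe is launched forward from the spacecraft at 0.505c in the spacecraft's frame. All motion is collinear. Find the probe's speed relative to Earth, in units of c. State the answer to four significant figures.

Compose velocities in two stages. Stage 1 (into S'): u₁ = (0.505+0.7473)/(1+0.505×0.7473) = 0.90919.
Stage 2 (into S): u = (0.90919+0.7687)/(1+0.90919×0.7687) = 0.98764, so the speed is 0.9876c.

0.9876c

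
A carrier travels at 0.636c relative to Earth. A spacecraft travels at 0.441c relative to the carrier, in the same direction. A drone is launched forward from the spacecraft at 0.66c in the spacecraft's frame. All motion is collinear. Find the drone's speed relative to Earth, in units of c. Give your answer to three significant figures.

Apply u = (u'+v)/(1+u'v) twice. Drone in the carrier frame: (0.66+0.441)/(1+0.66·0.441) = 1.101/1.29106 = 0.85279c.
That velocity, transformed to the rest frame of Earth: (0.85279+0.636)/(1+0.85279·0.636) = 1.48879/1.54237444 = 0.96526c.

0.965c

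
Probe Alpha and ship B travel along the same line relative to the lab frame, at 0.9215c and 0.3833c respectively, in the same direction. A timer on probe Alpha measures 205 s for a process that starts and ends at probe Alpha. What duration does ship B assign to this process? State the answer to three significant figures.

The velocity of probe Alpha relative to ship B is (0.9215 − 0.3833)c / (1 − 0.9215×0.3833) = 0.83211c; relative speed 0.83211c.
At |u| = 0.83211c, γ = (1 − 0.692407)^(−1/2) = 1.8031.
The clock on probe Alpha records proper time, so ship B measures Δt = γΔτ = 1.8031 × 205 = 370 s.

370 s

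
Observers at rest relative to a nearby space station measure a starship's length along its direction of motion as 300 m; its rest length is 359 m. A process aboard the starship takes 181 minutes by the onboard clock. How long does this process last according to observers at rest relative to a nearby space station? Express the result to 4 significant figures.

216.6 minutes

Length contraction gives γ = L₀/L = 359/300 = 1.19667.
The same γ dilates the second interval: 1.19667 × 181 minutes = 216.6 minutes.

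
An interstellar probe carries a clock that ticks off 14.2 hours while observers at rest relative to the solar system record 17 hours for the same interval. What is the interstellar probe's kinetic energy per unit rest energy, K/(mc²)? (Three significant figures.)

0.197

From Δt = γΔτ: γ = 17/14.2 = 1.19718.
K/(mc²) = γ − 1 = 1.19718 − 1 = 0.197.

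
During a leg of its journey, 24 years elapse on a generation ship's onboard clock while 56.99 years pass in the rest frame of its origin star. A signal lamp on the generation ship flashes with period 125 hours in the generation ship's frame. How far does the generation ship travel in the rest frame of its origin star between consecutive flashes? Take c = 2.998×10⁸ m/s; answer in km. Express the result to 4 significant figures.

2.906×10^11 km

From Δt = γΔτ: γ = 56.99/24 = 2.37458.
β = √(1 − 1/γ²) = 0.907. Lab-frame period = γτ = 2.37458×125 hours = 296.82 hours. Distance = βc × γτ = 0.907 × 2.998×10⁸ m/s × 1068552 s = 2.9056×10^14 m = 2.906×10^11 km.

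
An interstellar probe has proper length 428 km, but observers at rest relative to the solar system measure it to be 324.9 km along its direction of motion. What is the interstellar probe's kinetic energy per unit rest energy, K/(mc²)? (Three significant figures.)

Length contraction gives γ = L₀/L = 428/324.9 = 1.31733.
Since K = (γ−1)mc², K/(mc²) = 1.31733 − 1 = 0.317.

0.317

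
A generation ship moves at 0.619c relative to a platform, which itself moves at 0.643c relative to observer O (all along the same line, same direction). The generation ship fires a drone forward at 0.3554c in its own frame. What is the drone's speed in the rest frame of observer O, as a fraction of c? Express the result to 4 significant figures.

Compose velocities in two stages. Stage 1 (into S'): u₁ = (0.3554+0.619)/(1+0.3554×0.619) = 0.79869.
Stage 2 (into S): u = (0.79869+0.643)/(1+0.79869×0.643) = 0.95252, so the speed is 0.9525c.

0.9525c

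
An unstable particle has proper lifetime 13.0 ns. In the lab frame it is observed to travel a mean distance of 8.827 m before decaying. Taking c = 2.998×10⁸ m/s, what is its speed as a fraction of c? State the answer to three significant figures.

Lab distance = (lab lifetime)·v = γτ·βc, so βγ = d/(cτ) = 8.827/(2.998×10⁸ × 1.300×10^-8) = 2.2648.
With βγ = 2.2648: γ² = 1 + (βγ)² = 6.12932, and β = (βγ)/γ = 2.2648/2.47575 = 0.915.

0.915c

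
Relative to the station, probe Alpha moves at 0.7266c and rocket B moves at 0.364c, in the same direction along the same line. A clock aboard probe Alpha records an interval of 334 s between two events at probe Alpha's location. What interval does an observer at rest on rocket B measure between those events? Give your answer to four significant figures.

383.9 s

Transform probe Alpha's velocity into rocket B's frame: (0.7266 − 0.364)/(1 − 0.7266·0.364) = 0.3626/0.7355176, so the relative speed is 0.49299c.
At |u| = 0.49299c, γ = (1 − 0.243039)^(−1/2) = 1.1494.
The clock on probe Alpha records proper time, so rocket B measures Δt = γΔτ = 1.1494 × 334 = 383.9 s.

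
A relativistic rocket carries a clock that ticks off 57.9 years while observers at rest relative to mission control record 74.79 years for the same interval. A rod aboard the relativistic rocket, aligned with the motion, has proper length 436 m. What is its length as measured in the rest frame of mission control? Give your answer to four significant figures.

From Δt = γΔτ: γ = 74.79/57.9 = 1.29171.
L = L₀/γ = 436/1.29171 = 337.5 m.

337.5 m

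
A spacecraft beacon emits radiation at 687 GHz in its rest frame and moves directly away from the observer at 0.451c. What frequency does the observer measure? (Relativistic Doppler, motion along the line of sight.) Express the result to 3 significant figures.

423 GHz

Relativistic Doppler (source moving away): f_obs = f_src · √((1−β)/(1+β)).
With β = 0.451: factor = √(0.549/1.451) = 0.61511.
f_obs = 687 × 0.61511 = 423 GHz.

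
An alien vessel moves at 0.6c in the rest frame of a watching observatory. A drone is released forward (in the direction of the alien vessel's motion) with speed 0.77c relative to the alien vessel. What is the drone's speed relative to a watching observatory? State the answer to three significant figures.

In units of c, u = (u' + v)/(1 + u'v) with u' = 0.77 and v = 0.6.
Numerator: 0.77 + 0.6 = 1.37. Denominator: 1 + (0.77)(0.6) = 1.462.
u = 1.37/1.462 = 0.93707, so the speed is 0.937c.

0.937c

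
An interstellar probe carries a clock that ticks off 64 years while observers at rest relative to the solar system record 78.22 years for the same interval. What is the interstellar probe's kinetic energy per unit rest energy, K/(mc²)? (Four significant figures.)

0.2222

γ = Δt/Δτ = 78.22/64 = 1.22219.
K/(mc²) = γ − 1 = 1.22219 − 1 = 0.2222.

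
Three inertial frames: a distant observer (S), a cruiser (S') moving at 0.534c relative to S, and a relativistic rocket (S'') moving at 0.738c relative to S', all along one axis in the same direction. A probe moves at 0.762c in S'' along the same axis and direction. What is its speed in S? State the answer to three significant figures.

Apply u = (u'+v)/(1+u'v) twice. Probe in the cruiser frame: (0.762+0.738)/(1+0.762·0.738) = 1.5/1.562356 = 0.96009c.
That velocity, transformed to the rest frame of a distant observer: (0.96009+0.534)/(1+0.96009·0.534) = 1.49409/1.51268806 = 0.98771c.

0.988c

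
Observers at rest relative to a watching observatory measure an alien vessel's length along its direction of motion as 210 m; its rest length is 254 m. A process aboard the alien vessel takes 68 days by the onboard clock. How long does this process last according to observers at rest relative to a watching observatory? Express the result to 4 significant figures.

82.25 days

From L = L₀/γ: γ = 254/210 = 1.20952.
Δt = γΔτ = 1.20952 × 68 = 82.25 days.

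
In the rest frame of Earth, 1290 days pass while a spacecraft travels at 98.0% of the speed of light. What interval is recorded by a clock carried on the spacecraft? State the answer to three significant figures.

257 days

γ = 1/√(1 − β²) = 1/√(1 − 0.9604) = 1/√0.0396 = 1/0.198997 = 5.0252.
The spacecraft's clock runs slow as seen from Earth, so Δτ = Δt/γ = 1290/5.0252 = 257 days.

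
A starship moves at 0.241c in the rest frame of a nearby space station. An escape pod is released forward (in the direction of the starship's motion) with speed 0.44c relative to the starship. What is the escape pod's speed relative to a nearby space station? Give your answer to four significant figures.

Relativistic velocity addition: u = (u' + v)/(1 + u'v/c²), with u' = 0.44c and v = 0.241c.
Numerator: 0.44 + 0.241 = 0.681. Denominator: 1 + (0.44)(0.241) = 1.10604.
u = 0.681/1.10604 = 0.61571, so the speed is 0.6157c.

0.6157c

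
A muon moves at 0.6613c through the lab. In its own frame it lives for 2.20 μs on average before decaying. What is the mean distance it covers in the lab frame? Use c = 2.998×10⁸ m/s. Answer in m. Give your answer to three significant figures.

Lorentz factor: γ = (1 − 0.43731769)^(−1/2) = 1.3331.
Lab-frame lifetime: Δt = γτ = 1.3331 × 2.20 μs = 2.9328 μs.
Distance: d = vΔt = 0.6613 × 2.998×10⁸ m/s × 2.9328×10^-6 s = 581 m.

581 m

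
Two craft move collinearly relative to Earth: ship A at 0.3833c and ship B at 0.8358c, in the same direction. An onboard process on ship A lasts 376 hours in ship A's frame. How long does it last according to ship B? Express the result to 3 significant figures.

504 hours

Speed of ship A in ship B's frame: u = (v_A − v_B)/(1 − v_A v_B/c²) = (0.3833 − 0.8358)/(1 − 0.3833×0.8358) = −0.4525/0.67963786 = −0.6658; |u| = 0.6658c.
At |u| = 0.6658c, γ = (1 − 0.44329)^(−1/2) = 1.3402.
The clock on ship A records proper time, so ship B measures Δt = γΔτ = 1.3402 × 376 = 504 hours.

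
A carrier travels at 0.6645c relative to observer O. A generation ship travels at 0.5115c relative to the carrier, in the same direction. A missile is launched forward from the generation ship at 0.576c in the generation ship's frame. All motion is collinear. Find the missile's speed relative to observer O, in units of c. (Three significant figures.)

0.966c

First combine the missile and generation ship (S''→S'): u₁ = (0.576 + 0.5115)/(1 + 0.576×0.5115) = 1.0875/1.294624 = 0.84001.
Then combine with the carrier (S'→S): u = (0.84001 + 0.6645)/(1 + 0.84001×0.6645) = 1.50451/1.558186645 = 0.96555.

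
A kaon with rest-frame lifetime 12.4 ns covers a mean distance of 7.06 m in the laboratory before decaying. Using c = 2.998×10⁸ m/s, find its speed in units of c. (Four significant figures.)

0.8848c

Lab distance = (lab lifetime)·v = γτ·βc, so βγ = d/(cτ) = 7.060/(2.998×10⁸ × 1.240×10^-8) = 1.8991.
With βγ = 1.8991: γ² = 1 + (βγ)² = 4.60658, and β = (βγ)/γ = 1.8991/2.14629 = 0.8848.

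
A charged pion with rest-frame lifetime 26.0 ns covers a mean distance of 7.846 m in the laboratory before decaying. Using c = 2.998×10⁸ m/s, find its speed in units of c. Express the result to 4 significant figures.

0.7094c

d = βγcτ ⇒ βγ = d/(cτ) = 7.846 m / (7.7948 m) = 1.0066.
β = (βγ)/√(1+(βγ)²) = 1.0066/√2.01324 = 0.7094.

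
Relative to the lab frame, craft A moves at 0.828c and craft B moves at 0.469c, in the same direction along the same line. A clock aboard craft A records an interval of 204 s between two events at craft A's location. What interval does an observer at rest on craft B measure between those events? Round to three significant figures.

252 s

Speed of craft A in craft B's frame: u = (v_A − v_B)/(1 − v_A v_B/c²) = (0.828 − 0.469)/(1 − 0.828×0.469) = 0.359/0.611668 = 0.58692; |u| = 0.58692c.
At |u| = 0.58692c, γ = (1 − 0.344475)^(−1/2) = 1.2351.
The clock on craft A records proper time, so craft B measures Δt = γΔτ = 1.2351 × 204 = 252 s.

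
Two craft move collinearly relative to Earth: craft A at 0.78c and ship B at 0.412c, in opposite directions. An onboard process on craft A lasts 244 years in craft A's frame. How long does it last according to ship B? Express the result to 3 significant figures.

Transform craft A's velocity into ship B's frame: (0.78 + 0.412)/(1 + 0.78·0.412) = 1.192/1.32136, so the relative speed is 0.9021c.
At |u| = 0.9021c, γ = (1 − 0.813784)^(−1/2) = 2.3173.
The clock on craft A records proper time, so ship B measures Δt = γΔτ = 2.3173 × 244 = 565 years.

565 years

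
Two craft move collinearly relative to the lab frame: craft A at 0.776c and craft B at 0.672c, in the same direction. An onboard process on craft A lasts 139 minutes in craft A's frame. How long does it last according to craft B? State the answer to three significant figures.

Transform craft A's velocity into craft B's frame: (0.776 − 0.672)/(1 − 0.776·0.672) = 0.104/0.478528, so the relative speed is 0.21733c.
γ for this relative speed: γ = 1/√(1 − 0.0472323) = 1.0245.
The clock on craft A records proper time, so craft B measures Δt = γΔτ = 1.0245 × 139 = 142 minutes.

142 minutes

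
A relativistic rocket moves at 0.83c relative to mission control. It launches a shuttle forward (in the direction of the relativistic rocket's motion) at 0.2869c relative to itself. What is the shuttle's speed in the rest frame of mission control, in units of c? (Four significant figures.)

0.9021c

In units of c, u = (u' + v)/(1 + u'v) with u' = 0.2869 and v = 0.83.
Numerator: 0.2869 + 0.83 = 1.1169. Denominator: 1 + (0.2869)(0.83) = 1.238127.
u = 1.1169/1.238127 = 0.90209, so the speed is 0.9021c.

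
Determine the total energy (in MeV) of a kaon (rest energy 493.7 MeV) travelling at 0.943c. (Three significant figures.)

1480 MeV

Lorentz factor: γ = (1 − 0.889249)^(−1/2) = 3.0049.
Total energy: E = γmc² = 3.0049 × 493.7 MeV = 1480 MeV.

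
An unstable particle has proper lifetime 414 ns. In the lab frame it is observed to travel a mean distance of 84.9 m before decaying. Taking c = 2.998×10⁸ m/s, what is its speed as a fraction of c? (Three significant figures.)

d = βγcτ ⇒ βγ = d/(cτ) = 84.90 m / (124.1172 m) = 0.68403.
β = (βγ)/√(1+(βγ)²) = 0.68403/√1.467897 = 0.565.

0.565c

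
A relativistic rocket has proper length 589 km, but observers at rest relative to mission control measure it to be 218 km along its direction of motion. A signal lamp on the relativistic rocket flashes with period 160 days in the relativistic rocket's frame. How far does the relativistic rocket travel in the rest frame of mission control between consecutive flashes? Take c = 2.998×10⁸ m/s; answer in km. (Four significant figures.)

Length contraction gives γ = L₀/L = 589/218 = 2.70183.
β = √(1 − 1/γ²) = 0.92898. Lab-frame period = γτ = 2.70183×160 days = 432.29 days. Distance = βc × γτ = 0.92898 × 2.998×10⁸ m/s × 37349856 s = 1.0402×10^16 m = 1.040×10^13 km.

1.040×10^13 km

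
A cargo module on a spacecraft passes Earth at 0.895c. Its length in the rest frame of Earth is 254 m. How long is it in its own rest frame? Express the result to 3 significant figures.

569 m

γ = 1/√(1 − β²) = 1/√(1 − 0.801025) = 1/√0.198975 = 1/0.446066 = 2.2418.
Proper length: L₀ = γ·L = 2.2418 × 254 = 569 m.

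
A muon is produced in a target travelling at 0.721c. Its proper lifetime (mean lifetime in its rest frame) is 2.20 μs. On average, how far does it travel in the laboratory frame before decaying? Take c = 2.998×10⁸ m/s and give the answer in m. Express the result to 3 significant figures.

γ = 1/√(1 − β²) = 1/√(1 − 0.519841) = 1/√0.480159 = 1/0.692935 = 1.4431.
Lab-frame lifetime: Δt = γτ = 1.4431 × 2.20 μs = 3.1748 μs.
Distance: d = vΔt = 0.721 × 2.998×10⁸ m/s × 3.1748×10^-6 s = 686 m.

686 m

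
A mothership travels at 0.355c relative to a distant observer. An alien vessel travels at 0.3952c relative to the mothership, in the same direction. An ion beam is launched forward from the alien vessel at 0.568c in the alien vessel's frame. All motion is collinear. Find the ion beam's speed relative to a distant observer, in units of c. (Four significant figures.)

0.8924c

Apply u = (u'+v)/(1+u'v) twice. Ion beam in the mothership frame: (0.568+0.3952)/(1+0.568·0.3952) = 0.9632/1.2244736 = 0.78662c.
That velocity, transformed to the rest frame of a distant observer: (0.78662+0.355)/(1+0.78662·0.355) = 1.14162/1.2792501 = 0.89241c.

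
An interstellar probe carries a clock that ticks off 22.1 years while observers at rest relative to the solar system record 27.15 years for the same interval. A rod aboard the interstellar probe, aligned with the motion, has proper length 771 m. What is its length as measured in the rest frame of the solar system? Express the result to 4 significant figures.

The time-dilation ratio gives γ = 27.15/22.1 = 1.22851.
The rod contracts by the same γ: 771 m / 1.22851 = 627.6 m.

627.6 m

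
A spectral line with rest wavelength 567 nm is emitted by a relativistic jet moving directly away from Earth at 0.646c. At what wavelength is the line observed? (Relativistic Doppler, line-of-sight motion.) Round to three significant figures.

Relativistic Doppler for wavelength: λ_obs = λ_src · √((1+β)/(1−β)).
With β = 0.646: factor = √(1.646/0.354) = 2.1563.
λ_obs = 567 × 2.1563 = 1220 nm.

1220 nm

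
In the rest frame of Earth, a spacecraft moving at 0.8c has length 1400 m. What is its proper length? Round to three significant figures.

2330 m

β² = 0.64, so γ = 1/√0.36 = 1.6667.
Proper length: L₀ = γ·L = 1.6667 × 1400 = 2330 m.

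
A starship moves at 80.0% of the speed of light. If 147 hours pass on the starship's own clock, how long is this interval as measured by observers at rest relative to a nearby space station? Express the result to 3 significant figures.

245 hours

Lorentz factor: γ = (1 − 0.64)^(−1/2) = 1.6667.
Time dilation: Δt = γ·Δτ = 1.6667 × 147 = 245 hours.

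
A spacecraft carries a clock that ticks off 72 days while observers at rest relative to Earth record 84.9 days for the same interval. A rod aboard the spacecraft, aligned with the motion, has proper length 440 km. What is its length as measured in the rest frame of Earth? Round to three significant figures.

373 km

From Δt = γΔτ: γ = 84.9/72 = 1.17917.
L = L₀/γ = 440/1.17917 = 373 km.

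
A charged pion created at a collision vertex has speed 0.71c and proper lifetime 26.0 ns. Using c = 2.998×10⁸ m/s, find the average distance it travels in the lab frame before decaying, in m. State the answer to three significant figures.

β² = 0.5041, so γ = 1/√0.4959 = 1.42.
Lab-frame lifetime: Δt = γτ = 1.42 × 26.0 ns = 36.92 ns.
Distance: d = vΔt = 0.71 × 2.998×10⁸ m/s × 3.6920×10^-8 s = 7.86 m.

7.86 m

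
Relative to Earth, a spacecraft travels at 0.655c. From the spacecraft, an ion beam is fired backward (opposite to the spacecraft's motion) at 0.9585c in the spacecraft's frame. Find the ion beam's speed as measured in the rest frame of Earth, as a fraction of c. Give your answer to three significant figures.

0.815c

Relativistic velocity addition: u = (u' + v)/(1 + u'v/c²), with u' = −0.9585c and v = 0.655c.
Numerator: −0.9585 + 0.655 = −0.3035. Denominator: 1 + (−0.9585)(0.655) = 0.3721825.
u = −0.3035/0.3721825 = −0.81546, so the speed is 0.815c.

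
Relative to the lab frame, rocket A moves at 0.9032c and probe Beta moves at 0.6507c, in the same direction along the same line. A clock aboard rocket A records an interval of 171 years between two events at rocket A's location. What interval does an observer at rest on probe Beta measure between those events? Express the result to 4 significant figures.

216.3 years

Transform rocket A's velocity into probe Beta's frame: (0.9032 − 0.6507)/(1 − 0.9032·0.6507) = 0.2525/0.41228776, so the relative speed is 0.61244c.
γ for this relative speed: γ = 1/√(1 − 0.375083) = 1.265.
The clock on rocket A records proper time, so probe Beta measures Δt = γΔτ = 1.265 × 171 = 216.3 years.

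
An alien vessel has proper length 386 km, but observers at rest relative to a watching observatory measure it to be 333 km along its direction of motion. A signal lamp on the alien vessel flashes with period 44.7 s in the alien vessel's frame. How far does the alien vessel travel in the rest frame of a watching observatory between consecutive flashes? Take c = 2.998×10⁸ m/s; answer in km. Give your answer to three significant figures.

From L = L₀/γ: γ = 386/333 = 1.15916.
β = √(1 − 1/γ²) = 0.50573. Lab-frame period = γτ = 1.15916×44.7 s = 51.814 s. Distance = βc × γτ = 0.50573 × 2.998×10⁸ m/s × 51.814 s = 7.8559×10^9 m = 7.86×10^6 km.

7.86×10^6 km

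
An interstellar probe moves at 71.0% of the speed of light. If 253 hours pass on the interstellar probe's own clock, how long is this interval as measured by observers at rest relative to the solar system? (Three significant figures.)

With β = 0.71, γ = 1/√(1 − 0.71²) = 1/√0.4959 = 1.42.
The onboard clock measures proper time, so the interval in the rest frame of the solar system is dilated: Δt = γ·Δτ = 1.42 × 253 hours = 359 hours.

359 hours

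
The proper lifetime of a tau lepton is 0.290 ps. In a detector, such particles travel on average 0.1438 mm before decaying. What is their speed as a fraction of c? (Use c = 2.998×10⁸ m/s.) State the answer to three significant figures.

0.856c

Lab distance = (lab lifetime)·v = γτ·βc, so βγ = d/(cτ) = 1.438×10^-4/(2.998×10⁸ × 2.900×10^-13) = 1.654.
With βγ = 1.654: γ² = 1 + (βγ)² = 3.73572, and β = (βγ)/γ = 1.654/1.9328 = 0.856.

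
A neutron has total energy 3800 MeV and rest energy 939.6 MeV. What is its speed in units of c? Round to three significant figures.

0.969c

Total energy E = γmc² gives γ = 3800/939.6 = 4.0443.
Hence β = √(1 − 1/γ²) = √(1 − 0.0611383) = √0.9388617 = 0.969.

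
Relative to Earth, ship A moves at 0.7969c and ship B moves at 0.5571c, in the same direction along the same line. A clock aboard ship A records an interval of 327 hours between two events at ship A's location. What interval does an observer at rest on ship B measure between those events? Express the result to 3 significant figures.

Speed of ship A in ship B's frame: u = (v_A − v_B)/(1 − v_A v_B/c²) = (0.7969 − 0.5571)/(1 − 0.7969×0.5571) = 0.2398/0.55604701 = 0.43126; |u| = 0.43126c.
γ for this relative speed: γ = 1/√(1 − 0.185985) = 1.1084.
Ship A's interval is proper; time dilation gives Δt_B = γΔτ = 1.1084 × 327 hours = 362 hours.

362 hours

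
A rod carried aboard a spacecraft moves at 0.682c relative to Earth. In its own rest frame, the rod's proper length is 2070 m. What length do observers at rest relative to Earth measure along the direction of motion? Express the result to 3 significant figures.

1510 m

Lorentz factor: γ = (1 − 0.465124)^(−1/2) = 1.3673.
Length contraction: L = L₀/γ = 2070/1.3673 = 1510 m.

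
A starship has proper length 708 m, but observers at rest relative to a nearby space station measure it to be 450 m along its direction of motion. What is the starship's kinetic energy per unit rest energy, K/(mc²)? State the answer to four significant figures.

γ = L₀/L = 708/450 = 1.57333.
Since K = (γ−1)mc², K/(mc²) = 1.57333 − 1 = 0.5733.

0.5733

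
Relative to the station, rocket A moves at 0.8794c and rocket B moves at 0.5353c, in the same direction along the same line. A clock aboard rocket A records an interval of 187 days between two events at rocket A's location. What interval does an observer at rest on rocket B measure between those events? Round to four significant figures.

Transform rocket A's velocity into rocket B's frame: (0.8794 − 0.5353)/(1 − 0.8794·0.5353) = 0.3441/0.52925718, so the relative speed is 0.65016c.
γ for this relative speed: γ = 1/√(1 − 0.422708) = 1.3161.
Rocket A's interval is proper; time dilation gives Δt_B = γΔτ = 1.3161 × 187 days = 246.1 days.

246.1 days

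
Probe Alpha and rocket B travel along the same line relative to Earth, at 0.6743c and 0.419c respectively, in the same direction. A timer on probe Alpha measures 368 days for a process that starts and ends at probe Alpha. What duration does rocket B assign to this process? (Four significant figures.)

Speed of probe Alpha in rocket B's frame: u = (v_A − v_B)/(1 − v_A v_B/c²) = (0.6743 − 0.419)/(1 − 0.6743×0.419) = 0.2553/0.7174683 = 0.35583; |u| = 0.35583c.
γ for this relative speed: γ = 1/√(1 − 0.126615) = 1.07.
The clock on probe Alpha records proper time, so rocket B measures Δt = γΔτ = 1.07 × 368 = 393.8 days.

393.8 days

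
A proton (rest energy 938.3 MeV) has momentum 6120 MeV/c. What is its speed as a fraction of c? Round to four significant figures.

pc/(mc²) = 6120/938.3 = 6.5224 = βγ = β/√(1−β²).
So β² = x²/(1 + x²) with x = 6.5224: x² = 42.5417, β² = 42.5417/43.5417 = 0.977034, β = 0.9885.

0.9885c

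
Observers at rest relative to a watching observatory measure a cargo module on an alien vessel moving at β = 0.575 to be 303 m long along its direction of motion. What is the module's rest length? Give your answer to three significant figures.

370 m

Lorentz factor: γ = (1 − 0.330625)^(−1/2) = 1.2223.
Proper length: L₀ = γ·L = 1.2223 × 303 = 370 m.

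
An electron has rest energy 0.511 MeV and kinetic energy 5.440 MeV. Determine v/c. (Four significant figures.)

0.9963

K = (γ−1)mc², so γ = 1 + 5.440/0.511 = 11.646.
Then v/c = √(1 − γ⁻²) = √(1 − 0.00737304) = √0.99262696 = 0.9963.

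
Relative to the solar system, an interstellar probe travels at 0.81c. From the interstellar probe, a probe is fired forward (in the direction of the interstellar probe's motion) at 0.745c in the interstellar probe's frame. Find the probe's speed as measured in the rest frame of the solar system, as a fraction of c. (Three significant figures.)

In units of c, u = (u' + v)/(1 + u'v) with u' = 0.745 and v = 0.81.
Numerator: 0.745 + 0.81 = 1.555. Denominator: 1 + (0.745)(0.81) = 1.60345.
u = 1.555/1.60345 = 0.96978, so the speed is 0.970c.

0.970c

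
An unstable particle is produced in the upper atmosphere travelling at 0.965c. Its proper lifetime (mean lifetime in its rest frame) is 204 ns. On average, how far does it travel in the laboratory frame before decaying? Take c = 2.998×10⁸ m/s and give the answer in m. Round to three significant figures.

β² = 0.931225, so γ = 1/√0.068775 = 3.8132.
Lab-frame lifetime: Δt = γτ = 3.8132 × 204 ns = 777.89 ns.
Distance: d = vΔt = 0.965 × 2.998×10⁸ m/s × 7.7789×10^-7 s = 225 m.

225 m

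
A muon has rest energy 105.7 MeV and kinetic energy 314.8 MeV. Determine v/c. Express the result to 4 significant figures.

0.9679

K = (γ−1)mc², so γ = 1 + 314.8/105.7 = 3.9782.
Then v/c = √(1 − γ⁻²) = √(1 − 0.0631869) = √0.9368131 = 0.9679.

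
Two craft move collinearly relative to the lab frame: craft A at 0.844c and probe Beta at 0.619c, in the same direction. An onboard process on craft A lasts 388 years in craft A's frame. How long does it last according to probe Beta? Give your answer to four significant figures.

439.9 years

Speed of craft A in probe Beta's frame: u = (v_A − v_B)/(1 − v_A v_B/c²) = (0.844 − 0.619)/(1 − 0.844×0.619) = 0.225/0.477564 = 0.47114; |u| = 0.47114c.
At |u| = 0.47114c, γ = (1 − 0.221973)^(−1/2) = 1.1337.
Craft A's interval is proper; time dilation gives Δt_B = γΔτ = 1.1337 × 388 years = 439.9 years.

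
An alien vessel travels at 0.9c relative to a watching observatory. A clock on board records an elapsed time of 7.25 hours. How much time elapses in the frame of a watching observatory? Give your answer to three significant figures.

16.6 hours

γ = 1/√(1 − β²) = 1/√(1 − 0.81) = 1/√0.19 = 1/0.43589 = 2.2942.
Time dilation: Δt = γ·Δτ = 2.2942 × 7.25 = 16.6 hours.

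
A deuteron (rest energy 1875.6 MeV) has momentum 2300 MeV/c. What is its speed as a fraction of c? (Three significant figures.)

βγ = pc/(mc²) = 2300/1875.6 = 1.2263.
Since γ² = 1 + (βγ)² = 2.50381, γ = √2.50381 = 1.58234, and β = (βγ)/γ = 1.2263/1.58234 = 0.775.

0.775c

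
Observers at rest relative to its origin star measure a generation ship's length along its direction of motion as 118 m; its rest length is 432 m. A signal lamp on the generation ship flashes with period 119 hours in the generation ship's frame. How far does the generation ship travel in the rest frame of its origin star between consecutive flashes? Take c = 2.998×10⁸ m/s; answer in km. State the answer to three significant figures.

4.52×10^11 km

Length contraction gives γ = L₀/L = 432/118 = 3.66102.
β = √(1 − 1/γ²) = 0.96197. Lab-frame period = γτ = 3.66102×119 hours = 435.66 hours. Distance = βc × γτ = 0.96197 × 2.998×10⁸ m/s × 1568376 s = 4.5232×10^14 m = 4.52×10^11 km.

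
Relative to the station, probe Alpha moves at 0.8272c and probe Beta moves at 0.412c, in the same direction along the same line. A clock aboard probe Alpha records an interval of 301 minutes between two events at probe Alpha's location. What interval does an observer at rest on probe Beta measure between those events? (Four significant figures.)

The velocity of probe Alpha relative to probe Beta is (0.8272 − 0.412)c / (1 − 0.8272×0.412) = 0.62986c; relative speed 0.62986c.
γ for this relative speed: γ = 1/√(1 − 0.396724) = 1.2875.
The clock on probe Alpha records proper time, so probe Beta measures Δt = γΔτ = 1.2875 × 301 = 387.5 minutes.

387.5 minutes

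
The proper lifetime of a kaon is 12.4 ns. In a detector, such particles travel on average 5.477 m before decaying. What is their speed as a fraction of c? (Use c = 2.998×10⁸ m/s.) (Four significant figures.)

0.8274c

Lab distance = (lab lifetime)·v = γτ·βc, so βγ = d/(cτ) = 5.477/(2.998×10⁸ × 1.240×10^-8) = 1.4733.
With βγ = 1.4733: γ² = 1 + (βγ)² = 3.17061, and β = (βγ)/γ = 1.4733/1.78062 = 0.8274.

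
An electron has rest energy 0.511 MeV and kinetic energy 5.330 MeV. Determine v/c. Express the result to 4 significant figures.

0.9962

γ = 1 + K/(mc²) = 1 + 5.330/0.511 = 11.431.
β = √(1 − 1/γ²) = √(1 − 0.007653) = √0.992347 = 0.9962.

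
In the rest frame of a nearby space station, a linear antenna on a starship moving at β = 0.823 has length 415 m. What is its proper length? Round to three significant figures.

731 m

With β = 0.823, γ = 1/√(1 − 0.823²) = 1/√0.322671 = 1.7604.
Proper length: L₀ = γ·L = 1.7604 × 415 = 731 m.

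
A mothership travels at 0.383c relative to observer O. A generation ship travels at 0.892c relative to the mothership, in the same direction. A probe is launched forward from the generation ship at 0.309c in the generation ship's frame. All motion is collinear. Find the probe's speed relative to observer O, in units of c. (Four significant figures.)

First combine the probe and generation ship (S''→S'): u₁ = (0.309 + 0.892)/(1 + 0.309×0.892) = 1.201/1.275628 = 0.9415.
Then combine with the mothership (S'→S): u = (0.9415 + 0.383)/(1 + 0.9415×0.383) = 1.3245/1.3605945 = 0.97347.

0.9735c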